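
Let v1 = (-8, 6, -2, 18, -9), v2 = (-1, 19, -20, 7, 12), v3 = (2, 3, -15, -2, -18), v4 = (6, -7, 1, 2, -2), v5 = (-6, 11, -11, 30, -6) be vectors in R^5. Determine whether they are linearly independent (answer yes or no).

Form the matrix with these vectors as rows and row reduce.
R2 ← R2 − (1/8)·R1: [0, 73/4, -79/4, 19/4, 105/8]
R3 ← R3 + (1/4)·R1: [0, 9/2, -31/2, 5/2, -81/4]
R4 ← R4 + (3/4)·R1: [0, -5/2, -1/2, 31/2, -35/4]
R5 ← R5 − (3/4)·R1: [0, 13/2, -19/2, 33/2, 3/4]
R3 ← R3 − (18/73)·R2: [0, 0, -776/73, 97/73, -3429/146]
R4 ← R4 + (10/73)·R2: [0, 0, -234/73, 1179/73, -1015/146]
R5 ← R5 − (26/73)·R2: [0, 0, -180/73, 1081/73, -573/146]
R4 ← R4 − (117/388)·R3: [0, 0, 0, 63/4, 101/776]
R5 ← R5 − (45/194)·R3: [0, 0, 0, 29/2, 591/388]
R5 ← R5 − (58/63)·R4: [0, 0, 0, 0, 8576/6111]
5 nonzero rows, so the 5 vectors span a space of dimension 5.
Since 5 = 5, the vectors are linearly independent.

yes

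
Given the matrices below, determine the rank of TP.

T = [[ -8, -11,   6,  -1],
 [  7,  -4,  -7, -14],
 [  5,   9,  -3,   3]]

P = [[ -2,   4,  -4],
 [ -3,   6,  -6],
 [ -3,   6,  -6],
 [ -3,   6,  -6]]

First compute TP:
[[ 34, -68,  68],
 [ 61, -122, 122],
 [-37,  74, -74]]
Now row reduce the product.
R2 ← R2 − (61/34)·R1: [0, 0, 0]
R3 ← R3 + (37/34)·R1: [0, 0, 0]
1 nonzero row, so rank(TP) = 1.

1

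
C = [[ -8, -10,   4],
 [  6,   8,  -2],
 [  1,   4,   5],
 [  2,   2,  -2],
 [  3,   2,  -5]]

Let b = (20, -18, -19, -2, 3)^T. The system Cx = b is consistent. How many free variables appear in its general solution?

1

Row reduce the augmented matrix [C | b].
R2 ← R2 + (3/4)·R1: [0, 1/2, 1, -3]
R3 ← R3 + (1/8)·R1: [0, 11/4, 11/2, -33/2]
R4 ← R4 + (1/4)·R1: [0, -1/2, -1, 3]
R5 ← R5 + (3/8)·R1: [0, -7/4, -7/2, 21/2]
R3 ← R3 − (11/2)·R2: [0, 0, 0, 0]
R4 ← R4 + R2: [0, 0, 0, 0]
R5 ← R5 + (7/2)·R2: [0, 0, 0, 0]
The echelon form has 2 nonzero rows, and every pivot lies in the first 3 columns, so rank(C) = rank([C|b]) = 2.
The system is consistent.
Free variables = (unknowns) − (rank) = 3 − 2 = 1.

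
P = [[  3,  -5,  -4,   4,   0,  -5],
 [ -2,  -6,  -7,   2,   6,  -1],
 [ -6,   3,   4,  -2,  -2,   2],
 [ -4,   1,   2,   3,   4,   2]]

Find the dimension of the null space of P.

Row reduce to echelon form.
R2 ← R2 + (2/3)·R1: [0, -28/3, -29/3, 14/3, 6, -13/3]
R3 ← R3 + (2)·R1: [0, -7, -4, 6, -2, -8]
R4 ← R4 + (4/3)·R1: [0, -17/3, -10/3, 25/3, 4, -14/3]
R3 ← R3 − (3/4)·R2: [0, 0, 13/4, 5/2, -13/2, -19/4]
R4 ← R4 − (17/28)·R2: [0, 0, 71/28, 11/2, 5/14, -57/28]
R4 ← R4 − (71/91)·R3: [0, 0, 0, 323/91, 38/7, 152/91]
4 nonzero rows, so rank(P) = 4.
P has 6 columns; by rank–nullity, nullity = 6 − 4 = 2.

2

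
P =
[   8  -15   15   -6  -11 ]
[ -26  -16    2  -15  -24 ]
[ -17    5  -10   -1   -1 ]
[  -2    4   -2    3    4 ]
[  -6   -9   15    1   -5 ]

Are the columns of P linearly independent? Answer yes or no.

Row reduce P to echelon form.
R2 ← R2 + (13/4)·R1: [0, -259/4, 203/4, -69/2, -239/4]
R3 ← R3 + (17/8)·R1: [0, -215/8, 175/8, -55/4, -195/8]
R4 ← R4 + (1/4)·R1: [0, 1/4, 7/4, 3/2, 5/4]
R5 ← R5 + (3/4)·R1: [0, -81/4, 105/4, -7/2, -53/4]
R3 ← R3 − (215/518)·R2: [0, 0, 30/37, 295/518, 110/259]
R4 ← R4 + (1/259)·R2: [0, 0, 72/37, 354/259, 264/259]
R5 ← R5 − (81/259)·R2: [0, 0, 384/37, 1888/259, 1408/259]
R4 ← R4 − (12/5)·R3: [0, 0, 0, 0, 0]
R5 ← R5 − (64/5)·R3: [0, 0, 0, 0, 0]
3 pivots among 5 columns.
Only 3 < 5 pivot columns, so the columns are linearly dependent.

no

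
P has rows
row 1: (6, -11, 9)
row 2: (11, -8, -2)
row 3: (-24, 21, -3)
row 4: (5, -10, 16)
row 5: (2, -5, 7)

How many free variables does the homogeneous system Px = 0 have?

Row reduce to echelon form.
R2 ← R2 − (11/6)·R1: [0, 73/6, -37/2]
R3 ← R3 + (4)·R1: [0, -23, 33]
R4 ← R4 − (5/6)·R1: [0, -5/6, 17/2]
R5 ← R5 − (1/3)·R1: [0, -4/3, 4]
R3 ← R3 + (138/73)·R2: [0, 0, -144/73]
R4 ← R4 + (5/73)·R2: [0, 0, 528/73]
R5 ← R5 + (8/73)·R2: [0, 0, 144/73]
R4 ← R4 + (11/3)·R3: [0, 0, 0]
R5 ← R5 + R3: [0, 0, 0]
3 nonzero rows, so rank(P) = 3.
P has 3 columns; by rank–nullity, nullity = 3 − 3 = 0.

0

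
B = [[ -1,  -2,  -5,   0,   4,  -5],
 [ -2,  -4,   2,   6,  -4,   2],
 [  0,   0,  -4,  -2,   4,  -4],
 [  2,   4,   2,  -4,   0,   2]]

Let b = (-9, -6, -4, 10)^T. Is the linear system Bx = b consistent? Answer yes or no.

Row reduce the augmented matrix [B | b].
R2 ← R2 − (2)·R1: [0, 0, 12, 6, -12, 12, 12]
R4 ← R4 + (2)·R1: [0, 0, -8, -4, 8, -8, -8]
R3 ← R3 + (1/3)·R2: [0, 0, 0, 0, 0, 0, 0]
R4 ← R4 + (2/3)·R2: [0, 0, 0, 0, 0, 0, 0]
The echelon form has 2 nonzero rows, and every pivot lies in the first 6 columns, so rank(B) = rank([B|b]) = 2.
The system is consistent.

yes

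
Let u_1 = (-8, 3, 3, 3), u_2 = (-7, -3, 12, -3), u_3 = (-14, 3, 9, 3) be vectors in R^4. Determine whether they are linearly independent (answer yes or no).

Form the matrix with these vectors as rows and row reduce.
R2 ← R2 − (7/8)·R1: [0, -45/8, 75/8, -45/8]
R3 ← R3 − (7/4)·R1: [0, -9/4, 15/4, -9/4]
R3 ← R3 − (2/5)·R2: [0, 0, 0, 0]
2 nonzero rows, so the 3 vectors span a space of dimension 2.
Since 2 < 3, the vectors are linearly dependent.

no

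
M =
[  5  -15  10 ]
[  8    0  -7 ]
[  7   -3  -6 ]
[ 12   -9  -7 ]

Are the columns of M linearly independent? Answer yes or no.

yes

Row reduce M to echelon form.
R2 ← R2 − (8/5)·R1: [0, 24, -23]
R3 ← R3 − (7/5)·R1: [0, 18, -20]
R4 ← R4 − (12/5)·R1: [0, 27, -31]
R3 ← R3 − (3/4)·R2: [0, 0, -11/4]
R4 ← R4 − (9/8)·R2: [0, 0, -41/8]
R4 ← R4 − (41/22)·R3: [0, 0, 0]
3 pivots among 3 columns.
Every column is a pivot column, so the columns are linearly independent.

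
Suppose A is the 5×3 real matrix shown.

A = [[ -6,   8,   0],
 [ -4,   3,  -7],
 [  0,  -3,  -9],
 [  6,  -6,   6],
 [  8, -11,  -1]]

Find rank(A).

Row reduce to echelon form.
R2 ← R2 − (2/3)·R1: [0, -7/3, -7]
R4 ← R4 + R1: [0, 2, 6]
R5 ← R5 + (4/3)·R1: [0, -1/3, -1]
R3 ← R3 − (9/7)·R2: [0, 0, 0]
R4 ← R4 + (6/7)·R2: [0, 0, 0]
R5 ← R5 − (1/7)·R2: [0, 0, 0]
Echelon form has 2 nonzero rows, so rank(A) = 2.

2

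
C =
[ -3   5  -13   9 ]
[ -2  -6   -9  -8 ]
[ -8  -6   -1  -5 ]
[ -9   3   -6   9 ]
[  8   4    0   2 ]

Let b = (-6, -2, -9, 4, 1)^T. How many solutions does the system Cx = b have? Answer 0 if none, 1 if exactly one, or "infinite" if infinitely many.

Row reduce the augmented matrix [C | b].
R2 ← R2 − (2/3)·R1: [0, -28/3, -1/3, -14, 2]
R3 ← R3 − (8/3)·R1: [0, -58/3, 101/3, -29, 7]
R4 ← R4 − (3)·R1: [0, -12, 33, -18, 22]
R5 ← R5 + (8/3)·R1: [0, 52/3, -104/3, 26, -15]
R3 ← R3 − (29/14)·R2: [0, 0, 481/14, 0, 20/7]
R4 ← R4 − (9/7)·R2: [0, 0, 234/7, 0, 136/7]
R5 ← R5 + (13/7)·R2: [0, 0, -247/7, 0, -79/7]
R4 ← R4 − (36/37)·R3: [0, 0, 0, 0, 616/37]
R5 ← R5 + (38/37)·R3: [0, 0, 0, 0, -309/37]
R5 ← R5 + (309/616)·R4: [0, 0, 0, 0, 0]
The echelon form has 4 nonzero rows; the last pivot sits in the augmented column, so rank(C) = 3 but rank([C|b]) = 4.
Since the ranks differ, the system is inconsistent.
It has no solutions.

0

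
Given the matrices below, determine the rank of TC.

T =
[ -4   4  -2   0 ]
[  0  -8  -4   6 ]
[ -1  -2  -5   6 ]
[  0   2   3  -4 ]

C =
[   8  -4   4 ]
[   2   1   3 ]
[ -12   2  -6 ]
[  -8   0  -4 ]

First compute TC:
[[  0,  16,   8],
 [-16, -16, -24],
 [  0,  -8,  -4],
 [  0,   8,   4]]
Now row reduce the product.
Swap R1 ↔ R2
R3 ← R3 + (1/2)·R2: [0, 0, 0]
R4 ← R4 − (1/2)·R2: [0, 0, 0]
2 nonzero rows, so rank(TC) = 2.

2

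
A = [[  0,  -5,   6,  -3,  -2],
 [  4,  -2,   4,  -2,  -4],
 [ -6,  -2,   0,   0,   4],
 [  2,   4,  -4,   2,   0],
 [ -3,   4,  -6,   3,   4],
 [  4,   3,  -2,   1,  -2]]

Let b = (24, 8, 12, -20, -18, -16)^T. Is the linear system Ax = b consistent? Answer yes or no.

Row reduce the augmented matrix [A | b].
Swap R1 ↔ R2
R3 ← R3 + (3/2)·R1: [0, -5, 6, -3, -2, 24]
R4 ← R4 − (1/2)·R1: [0, 5, -6, 3, 2, -24]
R5 ← R5 + (3/4)·R1: [0, 5/2, -3, 3/2, 1, -12]
R6 ← R6 − R1: [0, 5, -6, 3, 2, -24]
R3 ← R3 − R2: [0, 0, 0, 0, 0, 0]
R4 ← R4 + R2: [0, 0, 0, 0, 0, 0]
R5 ← R5 + (1/2)·R2: [0, 0, 0, 0, 0, 0]
R6 ← R6 + R2: [0, 0, 0, 0, 0, 0]
The echelon form has 2 nonzero rows, and every pivot lies in the first 5 columns, so rank(A) = rank([A|b]) = 2.
The system is consistent.

yes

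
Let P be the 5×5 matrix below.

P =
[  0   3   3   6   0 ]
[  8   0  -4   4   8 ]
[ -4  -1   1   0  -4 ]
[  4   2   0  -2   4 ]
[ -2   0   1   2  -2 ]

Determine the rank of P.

3

Row reduce to echelon form.
Swap R1 ↔ R2
R3 ← R3 + (1/2)·R1: [0, -1, -1, 2, 0]
R4 ← R4 − (1/2)·R1: [0, 2, 2, -4, 0]
R5 ← R5 + (1/4)·R1: [0, 0, 0, 3, 0]
R3 ← R3 + (1/3)·R2: [0, 0, 0, 4, 0]
R4 ← R4 − (2/3)·R2: [0, 0, 0, -8, 0]
R4 ← R4 + (2)·R3: [0, 0, 0, 0, 0]
R5 ← R5 − (3/4)·R3: [0, 0, 0, 0, 0]
Echelon form has 3 nonzero rows, so rank(P) = 3.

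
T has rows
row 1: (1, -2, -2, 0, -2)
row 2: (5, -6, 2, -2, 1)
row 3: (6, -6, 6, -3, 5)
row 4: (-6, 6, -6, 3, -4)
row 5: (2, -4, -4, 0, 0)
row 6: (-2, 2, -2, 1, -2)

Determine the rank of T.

Row reduce to echelon form.
R2 ← R2 − (5)·R1: [0, 4, 12, -2, 11]
R3 ← R3 − (6)·R1: [0, 6, 18, -3, 17]
R4 ← R4 + (6)·R1: [0, -6, -18, 3, -16]
R5 ← R5 − (2)·R1: [0, 0, 0, 0, 4]
R6 ← R6 + (2)·R1: [0, -2, -6, 1, -6]
R3 ← R3 − (3/2)·R2: [0, 0, 0, 0, 1/2]
R4 ← R4 + (3/2)·R2: [0, 0, 0, 0, 1/2]
R6 ← R6 + (1/2)·R2: [0, 0, 0, 0, -1/2]
R4 ← R4 − R3: [0, 0, 0, 0, 0]
R5 ← R5 − (8)·R3: [0, 0, 0, 0, 0]
R6 ← R6 + R3: [0, 0, 0, 0, 0]
Echelon form has 3 nonzero rows, so rank(T) = 3.

3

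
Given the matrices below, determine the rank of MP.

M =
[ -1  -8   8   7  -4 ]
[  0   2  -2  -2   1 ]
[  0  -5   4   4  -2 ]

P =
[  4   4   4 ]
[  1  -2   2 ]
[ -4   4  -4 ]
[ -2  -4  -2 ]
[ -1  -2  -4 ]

3

First compute MP:
[[-54,  24, -50],
 [ 13,  -6,  12],
 [-27,  14, -26]]
Now row reduce the product.
R2 ← R2 + (13/54)·R1: [0, -2/9, -1/27]
R3 ← R3 − (1/2)·R1: [0, 2, -1]
R3 ← R3 + (9)·R2: [0, 0, -4/3]
3 nonzero rows, so rank(MP) = 3.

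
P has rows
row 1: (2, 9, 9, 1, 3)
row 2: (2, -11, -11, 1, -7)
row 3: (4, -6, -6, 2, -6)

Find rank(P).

Row reduce to echelon form.
R2 ← R2 − R1: [0, -20, -20, 0, -10]
R3 ← R3 − (2)·R1: [0, -24, -24, 0, -12]
R3 ← R3 − (6/5)·R2: [0, 0, 0, 0, 0]
Echelon form has 2 nonzero rows, so rank(P) = 2.

2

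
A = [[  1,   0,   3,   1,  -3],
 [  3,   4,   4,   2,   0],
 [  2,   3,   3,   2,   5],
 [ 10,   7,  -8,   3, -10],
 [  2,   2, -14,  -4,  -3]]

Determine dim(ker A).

Row reduce to echelon form.
R2 ← R2 − (3)·R1: [0, 4, -5, -1, 9]
R3 ← R3 − (2)·R1: [0, 3, -3, 0, 11]
R4 ← R4 − (10)·R1: [0, 7, -38, -7, 20]
R5 ← R5 − (2)·R1: [0, 2, -20, -6, 3]
R3 ← R3 − (3/4)·R2: [0, 0, 3/4, 3/4, 17/4]
R4 ← R4 − (7/4)·R2: [0, 0, -117/4, -21/4, 17/4]
R5 ← R5 − (1/2)·R2: [0, 0, -35/2, -11/2, -3/2]
R4 ← R4 + (39)·R3: [0, 0, 0, 24, 170]
R5 ← R5 + (70/3)·R3: [0, 0, 0, 12, 293/3]
R5 ← R5 − (1/2)·R4: [0, 0, 0, 0, 38/3]
5 nonzero rows, so rank(A) = 5.
A has 5 columns; by rank–nullity, nullity = 5 − 5 = 0.

0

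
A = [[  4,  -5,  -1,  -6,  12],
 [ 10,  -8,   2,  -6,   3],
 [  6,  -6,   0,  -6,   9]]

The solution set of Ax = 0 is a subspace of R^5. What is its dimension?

Row reduce to echelon form.
R2 ← R2 − (5/2)·R1: [0, 9/2, 9/2, 9, -27]
R3 ← R3 − (3/2)·R1: [0, 3/2, 3/2, 3, -9]
R3 ← R3 − (1/3)·R2: [0, 0, 0, 0, 0]
2 nonzero rows, so rank(A) = 2.
A has 5 columns; by rank–nullity, nullity = 5 − 2 = 3.

3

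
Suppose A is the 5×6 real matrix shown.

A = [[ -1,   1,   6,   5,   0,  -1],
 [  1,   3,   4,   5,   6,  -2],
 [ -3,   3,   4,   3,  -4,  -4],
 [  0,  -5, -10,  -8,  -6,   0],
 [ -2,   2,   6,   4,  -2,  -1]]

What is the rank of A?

4

Row reduce to echelon form.
R2 ← R2 + R1: [0, 4, 10, 10, 6, -3]
R3 ← R3 − (3)·R1: [0, 0, -14, -12, -4, -1]
R5 ← R5 − (2)·R1: [0, 0, -6, -6, -2, 1]
R4 ← R4 + (5/4)·R2: [0, 0, 5/2, 9/2, 3/2, -15/4]
R4 ← R4 + (5/28)·R3: [0, 0, 0, 33/14, 11/14, -55/14]
R5 ← R5 − (3/7)·R3: [0, 0, 0, -6/7, -2/7, 10/7]
R5 ← R5 + (4/11)·R4: [0, 0, 0, 0, 0, 0]
Echelon form has 4 nonzero rows, so rank(A) = 4.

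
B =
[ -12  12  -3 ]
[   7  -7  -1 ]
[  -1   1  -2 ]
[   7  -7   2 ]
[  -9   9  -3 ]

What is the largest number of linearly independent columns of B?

Row reduce to echelon form.
R2 ← R2 + (7/12)·R1: [0, 0, -11/4]
R3 ← R3 − (1/12)·R1: [0, 0, -7/4]
R4 ← R4 + (7/12)·R1: [0, 0, 1/4]
R5 ← R5 − (3/4)·R1: [0, 0, -3/4]
R3 ← R3 − (7/11)·R2: [0, 0, 0]
R4 ← R4 + (1/11)·R2: [0, 0, 0]
R5 ← R5 − (3/11)·R2: [0, 0, 0]
Echelon form has 2 nonzero rows, so rank(B) = 2.
The rank gives the maximum number of linearly independent columns: 2.

2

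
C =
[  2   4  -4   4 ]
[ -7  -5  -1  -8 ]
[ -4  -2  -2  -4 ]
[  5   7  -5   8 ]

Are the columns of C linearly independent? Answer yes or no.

no

Row reduce C to echelon form.
R2 ← R2 + (7/2)·R1: [0, 9, -15, 6]
R3 ← R3 + (2)·R1: [0, 6, -10, 4]
R4 ← R4 − (5/2)·R1: [0, -3, 5, -2]
R3 ← R3 − (2/3)·R2: [0, 0, 0, 0]
R4 ← R4 + (1/3)·R2: [0, 0, 0, 0]
2 pivots among 4 columns.
Only 2 < 4 pivot columns, so the columns are linearly dependent.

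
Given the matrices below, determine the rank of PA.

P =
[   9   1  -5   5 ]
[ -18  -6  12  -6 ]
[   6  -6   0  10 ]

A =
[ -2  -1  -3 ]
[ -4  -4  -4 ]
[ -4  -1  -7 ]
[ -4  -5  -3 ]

First compute PA:
[[-22, -33, -11],
 [ 36,  60,  12],
 [-28, -32, -24]]
Now row reduce the product.
R2 ← R2 + (18/11)·R1: [0, 6, -6]
R3 ← R3 − (14/11)·R1: [0, 10, -10]
R3 ← R3 − (5/3)·R2: [0, 0, 0]
2 nonzero rows, so rank(PA) = 2.

2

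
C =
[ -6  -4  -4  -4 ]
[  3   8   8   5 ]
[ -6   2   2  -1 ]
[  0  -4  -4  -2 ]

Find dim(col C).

2

Row reduce to echelon form.
R2 ← R2 + (1/2)·R1: [0, 6, 6, 3]
R3 ← R3 − R1: [0, 6, 6, 3]
R3 ← R3 − R2: [0, 0, 0, 0]
R4 ← R4 + (2/3)·R2: [0, 0, 0, 0]
Echelon form has 2 nonzero rows, so rank(C) = 2.
The column space has dimension equal to the rank: 2.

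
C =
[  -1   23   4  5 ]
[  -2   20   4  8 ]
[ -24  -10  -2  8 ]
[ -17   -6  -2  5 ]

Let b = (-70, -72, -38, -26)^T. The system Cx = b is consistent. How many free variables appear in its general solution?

Row reduce the augmented matrix [C | b].
R2 ← R2 − (2)·R1: [0, -26, -4, -2, 68]
R3 ← R3 − (24)·R1: [0, -562, -98, -112, 1642]
R4 ← R4 − (17)·R1: [0, -397, -70, -80, 1164]
R3 ← R3 − (281/13)·R2: [0, 0, -150/13, -894/13, 2238/13]
R4 ← R4 − (397/26)·R2: [0, 0, -116/13, -643/13, 1634/13]
R4 ← R4 − (58/75)·R3: [0, 0, 0, 93/25, -186/25]
The echelon form has 4 nonzero rows, and every pivot lies in the first 4 columns, so rank(C) = rank([C|b]) = 4.
The system is consistent.
Free variables = (unknowns) − (rank) = 4 − 4 = 0.

0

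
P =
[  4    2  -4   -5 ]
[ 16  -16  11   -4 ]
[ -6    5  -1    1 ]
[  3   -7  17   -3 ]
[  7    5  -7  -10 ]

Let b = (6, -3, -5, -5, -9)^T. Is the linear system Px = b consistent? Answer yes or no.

no

Row reduce the augmented matrix [P | b].
R2 ← R2 − (4)·R1: [0, -24, 27, 16, -27]
R3 ← R3 + (3/2)·R1: [0, 8, -7, -13/2, 4]
R4 ← R4 − (3/4)·R1: [0, -17/2, 20, 3/4, -19/2]
R5 ← R5 − (7/4)·R1: [0, 3/2, 0, -5/4, -39/2]
R3 ← R3 + (1/3)·R2: [0, 0, 2, -7/6, -5]
R4 ← R4 − (17/48)·R2: [0, 0, 167/16, -59/12, 1/16]
R5 ← R5 + (1/16)·R2: [0, 0, 27/16, -1/4, -339/16]
R4 ← R4 − (167/32)·R3: [0, 0, 0, 75/64, 837/32]
R5 ← R5 − (27/32)·R3: [0, 0, 0, 47/64, -543/32]
R5 ← R5 − (47/75)·R4: [0, 0, 0, 0, -834/25]
The echelon form has 5 nonzero rows; the last pivot sits in the augmented column, so rank(P) = 4 but rank([P|b]) = 5.
Since the ranks differ, the system is inconsistent.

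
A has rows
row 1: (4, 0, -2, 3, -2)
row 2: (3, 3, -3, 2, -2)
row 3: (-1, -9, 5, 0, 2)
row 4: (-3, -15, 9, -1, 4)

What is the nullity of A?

Row reduce to echelon form.
R2 ← R2 − (3/4)·R1: [0, 3, -3/2, -1/4, -1/2]
R3 ← R3 + (1/4)·R1: [0, -9, 9/2, 3/4, 3/2]
R4 ← R4 + (3/4)·R1: [0, -15, 15/2, 5/4, 5/2]
R3 ← R3 + (3)·R2: [0, 0, 0, 0, 0]
R4 ← R4 + (5)·R2: [0, 0, 0, 0, 0]
2 nonzero rows, so rank(A) = 2.
A has 5 columns; by rank–nullity, nullity = 5 − 2 = 3.

3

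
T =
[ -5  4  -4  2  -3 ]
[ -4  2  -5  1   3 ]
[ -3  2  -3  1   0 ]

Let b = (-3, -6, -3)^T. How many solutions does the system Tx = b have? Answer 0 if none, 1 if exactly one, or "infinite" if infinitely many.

Row reduce the augmented matrix [T | b].
R2 ← R2 − (4/5)·R1: [0, -6/5, -9/5, -3/5, 27/5, -18/5]
R3 ← R3 − (3/5)·R1: [0, -2/5, -3/5, -1/5, 9/5, -6/5]
R3 ← R3 − (1/3)·R2: [0, 0, 0, 0, 0, 0]
The echelon form has 2 nonzero rows, and every pivot lies in the first 5 columns, so rank(T) = rank([T|b]) = 2.
The system is consistent.
rank = 2 < 5 unknowns, so there are infinitely many solutions.

infinite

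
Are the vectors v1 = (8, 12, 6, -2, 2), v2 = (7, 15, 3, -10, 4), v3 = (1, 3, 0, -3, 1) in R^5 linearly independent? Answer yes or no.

no

Form the matrix with these vectors as rows and row reduce.
R2 ← R2 − (7/8)·R1: [0, 9/2, -9/4, -33/4, 9/4]
R3 ← R3 − (1/8)·R1: [0, 3/2, -3/4, -11/4, 3/4]
R3 ← R3 − (1/3)·R2: [0, 0, 0, 0, 0]
2 nonzero rows, so the 3 vectors span a space of dimension 2.
Since 2 < 3, the vectors are linearly dependent.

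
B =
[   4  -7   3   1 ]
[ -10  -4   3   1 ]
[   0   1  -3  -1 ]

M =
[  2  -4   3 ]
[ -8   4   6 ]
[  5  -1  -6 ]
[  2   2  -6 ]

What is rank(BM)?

First compute BM:
[[ 81, -45, -54],
 [ 29,  23, -78],
 [-25,   5,  30]]
Now row reduce the product.
R2 ← R2 − (29/81)·R1: [0, 352/9, -176/3]
R3 ← R3 + (25/81)·R1: [0, -80/9, 40/3]
R3 ← R3 + (5/22)·R2: [0, 0, 0]
2 nonzero rows, so rank(BM) = 2.

2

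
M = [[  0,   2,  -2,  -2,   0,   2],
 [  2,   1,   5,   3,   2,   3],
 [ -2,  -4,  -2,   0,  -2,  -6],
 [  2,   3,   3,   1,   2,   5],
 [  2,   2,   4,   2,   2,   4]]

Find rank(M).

2

Row reduce to echelon form.
Swap R1 ↔ R2
R3 ← R3 + R1: [0, -3, 3, 3, 0, -3]
R4 ← R4 − R1: [0, 2, -2, -2, 0, 2]
R5 ← R5 − R1: [0, 1, -1, -1, 0, 1]
R3 ← R3 + (3/2)·R2: [0, 0, 0, 0, 0, 0]
R4 ← R4 − R2: [0, 0, 0, 0, 0, 0]
R5 ← R5 − (1/2)·R2: [0, 0, 0, 0, 0, 0]
Echelon form has 2 nonzero rows, so rank(M) = 2.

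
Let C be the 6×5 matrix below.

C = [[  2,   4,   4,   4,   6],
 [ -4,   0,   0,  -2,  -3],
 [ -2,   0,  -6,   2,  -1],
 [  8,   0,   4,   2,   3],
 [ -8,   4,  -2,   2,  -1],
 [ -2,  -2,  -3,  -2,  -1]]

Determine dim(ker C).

Row reduce to echelon form.
R2 ← R2 + (2)·R1: [0, 8, 8, 6, 9]
R3 ← R3 + R1: [0, 4, -2, 6, 5]
R4 ← R4 − (4)·R1: [0, -16, -12, -14, -21]
R5 ← R5 + (4)·R1: [0, 20, 14, 18, 23]
R6 ← R6 + R1: [0, 2, 1, 2, 5]
R3 ← R3 − (1/2)·R2: [0, 0, -6, 3, 1/2]
R4 ← R4 + (2)·R2: [0, 0, 4, -2, -3]
R5 ← R5 − (5/2)·R2: [0, 0, -6, 3, 1/2]
R6 ← R6 − (1/4)·R2: [0, 0, -1, 1/2, 11/4]
R4 ← R4 + (2/3)·R3: [0, 0, 0, 0, -8/3]
R5 ← R5 − R3: [0, 0, 0, 0, 0]
R6 ← R6 − (1/6)·R3: [0, 0, 0, 0, 8/3]
R6 ← R6 + R4: [0, 0, 0, 0, 0]
4 nonzero rows, so rank(C) = 4.
C has 5 columns; by rank–nullity, nullity = 5 − 4 = 1.

1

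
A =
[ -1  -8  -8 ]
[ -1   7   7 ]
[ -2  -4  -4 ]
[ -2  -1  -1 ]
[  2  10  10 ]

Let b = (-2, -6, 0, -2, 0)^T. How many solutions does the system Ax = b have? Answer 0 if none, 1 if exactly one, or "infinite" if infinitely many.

Row reduce the augmented matrix [A | b].
R2 ← R2 − R1: [0, 15, 15, -4]
R3 ← R3 − (2)·R1: [0, 12, 12, 4]
R4 ← R4 − (2)·R1: [0, 15, 15, 2]
R5 ← R5 + (2)·R1: [0, -6, -6, -4]
R3 ← R3 − (4/5)·R2: [0, 0, 0, 36/5]
R4 ← R4 − R2: [0, 0, 0, 6]
R5 ← R5 + (2/5)·R2: [0, 0, 0, -28/5]
R4 ← R4 − (5/6)·R3: [0, 0, 0, 0]
R5 ← R5 + (7/9)·R3: [0, 0, 0, 0]
The echelon form has 3 nonzero rows; the last pivot sits in the augmented column, so rank(A) = 2 but rank([A|b]) = 3.
Since the ranks differ, the system is inconsistent.
It has no solutions.

0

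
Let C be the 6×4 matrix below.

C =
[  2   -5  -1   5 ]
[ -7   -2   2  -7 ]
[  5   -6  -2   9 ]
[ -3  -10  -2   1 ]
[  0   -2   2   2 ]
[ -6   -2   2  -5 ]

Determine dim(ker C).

Row reduce to echelon form.
R2 ← R2 + (7/2)·R1: [0, -39/2, -3/2, 21/2]
R3 ← R3 − (5/2)·R1: [0, 13/2, 1/2, -7/2]
R4 ← R4 + (3/2)·R1: [0, -35/2, -7/2, 17/2]
R6 ← R6 + (3)·R1: [0, -17, -1, 10]
R3 ← R3 + (1/3)·R2: [0, 0, 0, 0]
R4 ← R4 − (35/39)·R2: [0, 0, -28/13, -12/13]
R5 ← R5 − (4/39)·R2: [0, 0, 28/13, 12/13]
R6 ← R6 − (34/39)·R2: [0, 0, 4/13, 11/13]
Swap R3 ↔ R4
R5 ← R5 + R3: [0, 0, 0, 0]
R6 ← R6 + (1/7)·R3: [0, 0, 0, 5/7]
Swap R4 ↔ R6
4 nonzero rows, so rank(C) = 4.
C has 4 columns; by rank–nullity, nullity = 4 − 4 = 0.

0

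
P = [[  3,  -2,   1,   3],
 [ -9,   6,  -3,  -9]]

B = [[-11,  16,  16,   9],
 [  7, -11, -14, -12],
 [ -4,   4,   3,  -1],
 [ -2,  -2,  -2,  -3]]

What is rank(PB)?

1

First compute PB:
[[-57,  68,  73,  41],
 [171, -204, -219, -123]]
Now row reduce the product.
R2 ← R2 + (3)·R1: [0, 0, 0, 0]
1 nonzero row, so rank(PB) = 1.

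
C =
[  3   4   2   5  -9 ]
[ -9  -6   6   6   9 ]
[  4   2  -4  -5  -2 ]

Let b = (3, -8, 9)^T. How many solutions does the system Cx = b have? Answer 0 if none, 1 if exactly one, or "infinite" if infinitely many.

0

Row reduce the augmented matrix [C | b].
R2 ← R2 + (3)·R1: [0, 6, 12, 21, -18, 1]
R3 ← R3 − (4/3)·R1: [0, -10/3, -20/3, -35/3, 10, 5]
R3 ← R3 + (5/9)·R2: [0, 0, 0, 0, 0, 50/9]
The echelon form has 3 nonzero rows; the last pivot sits in the augmented column, so rank(C) = 2 but rank([C|b]) = 3.
Since the ranks differ, the system is inconsistent.
It has no solutions.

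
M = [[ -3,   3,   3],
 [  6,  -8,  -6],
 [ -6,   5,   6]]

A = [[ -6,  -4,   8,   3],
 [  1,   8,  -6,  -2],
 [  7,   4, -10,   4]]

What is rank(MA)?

First compute MA:
[[ 42,  48, -72,  -3],
 [-86, -112, 156,  10],
 [ 83,  88, -138,  -4]]
Now row reduce the product.
R2 ← R2 + (43/21)·R1: [0, -96/7, 60/7, 27/7]
R3 ← R3 − (83/42)·R1: [0, -48/7, 30/7, 27/14]
R3 ← R3 − (1/2)·R2: [0, 0, 0, 0]
2 nonzero rows, so rank(MA) = 2.

2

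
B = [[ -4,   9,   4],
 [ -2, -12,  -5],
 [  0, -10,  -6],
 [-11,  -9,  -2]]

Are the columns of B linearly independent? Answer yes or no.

Row reduce B to echelon form.
R2 ← R2 − (1/2)·R1: [0, -33/2, -7]
R4 ← R4 − (11/4)·R1: [0, -135/4, -13]
R3 ← R3 − (20/33)·R2: [0, 0, -58/33]
R4 ← R4 − (45/22)·R2: [0, 0, 29/22]
R4 ← R4 + (3/4)·R3: [0, 0, 0]
3 pivots among 3 columns.
Every column is a pivot column, so the columns are linearly independent.

yes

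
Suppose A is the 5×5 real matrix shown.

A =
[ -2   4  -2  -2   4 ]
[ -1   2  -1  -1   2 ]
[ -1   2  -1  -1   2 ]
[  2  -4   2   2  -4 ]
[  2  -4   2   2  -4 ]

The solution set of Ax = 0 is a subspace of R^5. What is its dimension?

Row reduce to echelon form.
R2 ← R2 − (1/2)·R1: [0, 0, 0, 0, 0]
R3 ← R3 − (1/2)·R1: [0, 0, 0, 0, 0]
R4 ← R4 + R1: [0, 0, 0, 0, 0]
R5 ← R5 + R1: [0, 0, 0, 0, 0]
1 nonzero row, so rank(A) = 1.
A has 5 columns; by rank–nullity, nullity = 5 − 1 = 4.

4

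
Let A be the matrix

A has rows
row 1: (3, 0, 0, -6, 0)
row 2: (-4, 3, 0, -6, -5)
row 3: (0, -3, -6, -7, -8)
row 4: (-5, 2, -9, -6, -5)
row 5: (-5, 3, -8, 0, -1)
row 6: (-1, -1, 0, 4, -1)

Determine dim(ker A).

0

Row reduce to echelon form.
R2 ← R2 + (4/3)·R1: [0, 3, 0, -14, -5]
R4 ← R4 + (5/3)·R1: [0, 2, -9, -16, -5]
R5 ← R5 + (5/3)·R1: [0, 3, -8, -10, -1]
R6 ← R6 + (1/3)·R1: [0, -1, 0, 2, -1]
R3 ← R3 + R2: [0, 0, -6, -21, -13]
R4 ← R4 − (2/3)·R2: [0, 0, -9, -20/3, -5/3]
R5 ← R5 − R2: [0, 0, -8, 4, 4]
R6 ← R6 + (1/3)·R2: [0, 0, 0, -8/3, -8/3]
R4 ← R4 − (3/2)·R3: [0, 0, 0, 149/6, 107/6]
R5 ← R5 − (4/3)·R3: [0, 0, 0, 32, 64/3]
R5 ← R5 − (192/149)·R4: [0, 0, 0, 0, -736/447]
R6 ← R6 + (16/149)·R4: [0, 0, 0, 0, -112/149]
R6 ← R6 − (21/46)·R5: [0, 0, 0, 0, 0]
5 nonzero rows, so rank(A) = 5.
A has 5 columns; by rank–nullity, nullity = 5 − 5 = 0.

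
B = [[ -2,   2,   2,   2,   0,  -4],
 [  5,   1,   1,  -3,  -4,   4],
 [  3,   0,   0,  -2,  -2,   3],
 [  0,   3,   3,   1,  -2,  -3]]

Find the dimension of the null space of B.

4

Row reduce to echelon form.
R2 ← R2 + (5/2)·R1: [0, 6, 6, 2, -4, -6]
R3 ← R3 + (3/2)·R1: [0, 3, 3, 1, -2, -3]
R3 ← R3 − (1/2)·R2: [0, 0, 0, 0, 0, 0]
R4 ← R4 − (1/2)·R2: [0, 0, 0, 0, 0, 0]
2 nonzero rows, so rank(B) = 2.
B has 6 columns; by rank–nullity, nullity = 6 − 2 = 4.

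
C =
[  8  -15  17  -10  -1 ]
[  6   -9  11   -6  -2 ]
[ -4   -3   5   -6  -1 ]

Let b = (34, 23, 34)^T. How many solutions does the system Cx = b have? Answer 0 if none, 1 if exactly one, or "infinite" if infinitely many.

infinite

Row reduce the augmented matrix [C | b].
R2 ← R2 − (3/4)·R1: [0, 9/4, -7/4, 3/2, -5/4, -5/2]
R3 ← R3 + (1/2)·R1: [0, -21/2, 27/2, -11, -3/2, 51]
R3 ← R3 + (14/3)·R2: [0, 0, 16/3, -4, -22/3, 118/3]
The echelon form has 3 nonzero rows, and every pivot lies in the first 5 columns, so rank(C) = rank([C|b]) = 3.
The system is consistent.
rank = 3 < 5 unknowns, so there are infinitely many solutions.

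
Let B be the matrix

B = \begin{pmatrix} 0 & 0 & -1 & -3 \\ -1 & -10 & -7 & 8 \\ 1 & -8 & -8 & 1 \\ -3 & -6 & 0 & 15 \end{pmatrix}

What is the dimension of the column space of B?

3

Row reduce to echelon form.
Swap R1 ↔ R2
R3 ← R3 + R1: [0, -18, -15, 9]
R4 ← R4 − (3)·R1: [0, 24, 21, -9]
Swap R2 ↔ R3
R4 ← R4 + (4/3)·R2: [0, 0, 1, 3]
R4 ← R4 + R3: [0, 0, 0, 0]
Echelon form has 3 nonzero rows, so rank(B) = 3.
The column space has dimension equal to the rank: 3.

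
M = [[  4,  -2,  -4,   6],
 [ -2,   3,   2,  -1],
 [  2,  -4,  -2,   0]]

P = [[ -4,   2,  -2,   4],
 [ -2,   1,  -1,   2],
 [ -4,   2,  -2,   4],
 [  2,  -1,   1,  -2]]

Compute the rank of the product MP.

First compute MP:
[[ 16,  -8,   8, -16],
 [ -8,   4,  -4,   8],
 [  8,  -4,   4,  -8]]
Now row reduce the product.
R2 ← R2 + (1/2)·R1: [0, 0, 0, 0]
R3 ← R3 − (1/2)·R1: [0, 0, 0, 0]
1 nonzero row, so rank(MP) = 1.

1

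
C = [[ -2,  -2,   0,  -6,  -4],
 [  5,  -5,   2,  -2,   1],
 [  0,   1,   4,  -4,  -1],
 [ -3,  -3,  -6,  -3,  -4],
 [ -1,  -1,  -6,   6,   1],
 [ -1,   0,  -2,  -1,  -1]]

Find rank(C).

4

Row reduce to echelon form.
R2 ← R2 + (5/2)·R1: [0, -10, 2, -17, -9]
R4 ← R4 − (3/2)·R1: [0, 0, -6, 6, 2]
R5 ← R5 − (1/2)·R1: [0, 0, -6, 9, 3]
R6 ← R6 − (1/2)·R1: [0, 1, -2, 2, 1]
R3 ← R3 + (1/10)·R2: [0, 0, 21/5, -57/10, -19/10]
R6 ← R6 + (1/10)·R2: [0, 0, -9/5, 3/10, 1/10]
R4 ← R4 + (10/7)·R3: [0, 0, 0, -15/7, -5/7]
R5 ← R5 + (10/7)·R3: [0, 0, 0, 6/7, 2/7]
R6 ← R6 + (3/7)·R3: [0, 0, 0, -15/7, -5/7]
R5 ← R5 + (2/5)·R4: [0, 0, 0, 0, 0]
R6 ← R6 − R4: [0, 0, 0, 0, 0]
Echelon form has 4 nonzero rows, so rank(C) = 4.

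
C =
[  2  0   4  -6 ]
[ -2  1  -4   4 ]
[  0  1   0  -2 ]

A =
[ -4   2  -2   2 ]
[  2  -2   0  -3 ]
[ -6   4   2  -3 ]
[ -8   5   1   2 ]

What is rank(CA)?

First compute CA:
[[ 16, -10,  -2, -20],
 [  2,  -2,   0,  13],
 [ 18, -12,  -2,  -7]]
Now row reduce the product.
R2 ← R2 − (1/8)·R1: [0, -3/4, 1/4, 31/2]
R3 ← R3 − (9/8)·R1: [0, -3/4, 1/4, 31/2]
R3 ← R3 − R2: [0, 0, 0, 0]
2 nonzero rows, so rank(CA) = 2.

2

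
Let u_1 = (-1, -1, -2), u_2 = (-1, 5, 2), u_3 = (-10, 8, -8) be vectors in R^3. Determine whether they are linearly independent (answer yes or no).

no

Form the matrix with these vectors as rows and row reduce.
R2 ← R2 − R1: [0, 6, 4]
R3 ← R3 − (10)·R1: [0, 18, 12]
R3 ← R3 − (3)·R2: [0, 0, 0]
2 nonzero rows, so the 3 vectors span a space of dimension 2.
Since 2 < 3, the vectors are linearly dependent.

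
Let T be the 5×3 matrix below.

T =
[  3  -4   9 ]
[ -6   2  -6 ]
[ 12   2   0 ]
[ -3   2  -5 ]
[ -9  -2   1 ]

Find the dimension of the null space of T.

1

Row reduce to echelon form.
R2 ← R2 + (2)·R1: [0, -6, 12]
R3 ← R3 − (4)·R1: [0, 18, -36]
R4 ← R4 + R1: [0, -2, 4]
R5 ← R5 + (3)·R1: [0, -14, 28]
R3 ← R3 + (3)·R2: [0, 0, 0]
R4 ← R4 − (1/3)·R2: [0, 0, 0]
R5 ← R5 − (7/3)·R2: [0, 0, 0]
2 nonzero rows, so rank(T) = 2.
T has 3 columns; by rank–nullity, nullity = 3 − 2 = 1.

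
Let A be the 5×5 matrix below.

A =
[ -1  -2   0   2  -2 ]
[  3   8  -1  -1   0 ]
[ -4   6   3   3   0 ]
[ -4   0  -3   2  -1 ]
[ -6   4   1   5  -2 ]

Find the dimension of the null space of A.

1

Row reduce to echelon form.
R2 ← R2 + (3)·R1: [0, 2, -1, 5, -6]
R3 ← R3 − (4)·R1: [0, 14, 3, -5, 8]
R4 ← R4 − (4)·R1: [0, 8, -3, -6, 7]
R5 ← R5 − (6)·R1: [0, 16, 1, -7, 10]
R3 ← R3 − (7)·R2: [0, 0, 10, -40, 50]
R4 ← R4 − (4)·R2: [0, 0, 1, -26, 31]
R5 ← R5 − (8)·R2: [0, 0, 9, -47, 58]
R4 ← R4 − (1/10)·R3: [0, 0, 0, -22, 26]
R5 ← R5 − (9/10)·R3: [0, 0, 0, -11, 13]
R5 ← R5 − (1/2)·R4: [0, 0, 0, 0, 0]
4 nonzero rows, so rank(A) = 4.
A has 5 columns; by rank–nullity, nullity = 5 − 4 = 1.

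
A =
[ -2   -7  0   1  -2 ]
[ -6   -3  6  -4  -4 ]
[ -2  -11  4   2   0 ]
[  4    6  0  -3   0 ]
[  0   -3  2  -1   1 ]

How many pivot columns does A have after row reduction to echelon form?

Row reduce to echelon form.
R2 ← R2 − (3)·R1: [0, 18, 6, -7, 2]
R3 ← R3 − R1: [0, -4, 4, 1, 2]
R4 ← R4 + (2)·R1: [0, -8, 0, -1, -4]
R3 ← R3 + (2/9)·R2: [0, 0, 16/3, -5/9, 22/9]
R4 ← R4 + (4/9)·R2: [0, 0, 8/3, -37/9, -28/9]
R5 ← R5 + (1/6)·R2: [0, 0, 3, -13/6, 4/3]
R4 ← R4 − (1/2)·R3: [0, 0, 0, -23/6, -13/3]
R5 ← R5 − (9/16)·R3: [0, 0, 0, -89/48, -1/24]
R5 ← R5 − (89/184)·R4: [0, 0, 0, 0, 189/92]
Echelon form has 5 nonzero rows, so rank(A) = 5.
Each nonzero row contributes one pivot column: 5 pivot columns.

5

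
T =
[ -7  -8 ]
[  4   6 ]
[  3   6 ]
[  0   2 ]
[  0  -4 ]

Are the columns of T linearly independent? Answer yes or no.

yes

Row reduce T to echelon form.
R2 ← R2 + (4/7)·R1: [0, 10/7]
R3 ← R3 + (3/7)·R1: [0, 18/7]
R3 ← R3 − (9/5)·R2: [0, 0]
R4 ← R4 − (7/5)·R2: [0, 0]
R5 ← R5 + (14/5)·R2: [0, 0]
2 pivots among 2 columns.
Every column is a pivot column, so the columns are linearly independent.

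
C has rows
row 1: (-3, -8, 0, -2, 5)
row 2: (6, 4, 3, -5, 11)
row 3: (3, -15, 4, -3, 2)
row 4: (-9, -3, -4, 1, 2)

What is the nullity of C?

Row reduce to echelon form.
R2 ← R2 + (2)·R1: [0, -12, 3, -9, 21]
R3 ← R3 + R1: [0, -23, 4, -5, 7]
R4 ← R4 − (3)·R1: [0, 21, -4, 7, -13]
R3 ← R3 − (23/12)·R2: [0, 0, -7/4, 49/4, -133/4]
R4 ← R4 + (7/4)·R2: [0, 0, 5/4, -35/4, 95/4]
R4 ← R4 + (5/7)·R3: [0, 0, 0, 0, 0]
3 nonzero rows, so rank(C) = 3.
C has 5 columns; by rank–nullity, nullity = 5 − 3 = 2.

2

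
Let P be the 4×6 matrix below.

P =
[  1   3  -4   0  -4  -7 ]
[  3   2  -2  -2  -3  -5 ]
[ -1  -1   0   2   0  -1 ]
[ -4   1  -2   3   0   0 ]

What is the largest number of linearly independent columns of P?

Row reduce to echelon form.
R2 ← R2 − (3)·R1: [0, -7, 10, -2, 9, 16]
R3 ← R3 + R1: [0, 2, -4, 2, -4, -8]
R4 ← R4 + (4)·R1: [0, 13, -18, 3, -16, -28]
R3 ← R3 + (2/7)·R2: [0, 0, -8/7, 10/7, -10/7, -24/7]
R4 ← R4 + (13/7)·R2: [0, 0, 4/7, -5/7, 5/7, 12/7]
R4 ← R4 + (1/2)·R3: [0, 0, 0, 0, 0, 0]
Echelon form has 3 nonzero rows, so rank(P) = 3.
The rank gives the maximum number of linearly independent columns: 3.

3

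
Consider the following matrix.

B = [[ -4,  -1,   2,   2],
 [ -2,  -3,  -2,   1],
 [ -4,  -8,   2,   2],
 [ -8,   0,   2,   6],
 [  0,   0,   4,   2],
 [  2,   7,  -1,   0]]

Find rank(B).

Row reduce to echelon form.
R2 ← R2 − (1/2)·R1: [0, -5/2, -3, 0]
R3 ← R3 − R1: [0, -7, 0, 0]
R4 ← R4 − (2)·R1: [0, 2, -2, 2]
R6 ← R6 + (1/2)·R1: [0, 13/2, 0, 1]
R3 ← R3 − (14/5)·R2: [0, 0, 42/5, 0]
R4 ← R4 + (4/5)·R2: [0, 0, -22/5, 2]
R6 ← R6 + (13/5)·R2: [0, 0, -39/5, 1]
R4 ← R4 + (11/21)·R3: [0, 0, 0, 2]
R5 ← R5 − (10/21)·R3: [0, 0, 0, 2]
R6 ← R6 + (13/14)·R3: [0, 0, 0, 1]
R5 ← R5 − R4: [0, 0, 0, 0]
R6 ← R6 − (1/2)·R4: [0, 0, 0, 0]
Echelon form has 4 nonzero rows, so rank(B) = 4.

4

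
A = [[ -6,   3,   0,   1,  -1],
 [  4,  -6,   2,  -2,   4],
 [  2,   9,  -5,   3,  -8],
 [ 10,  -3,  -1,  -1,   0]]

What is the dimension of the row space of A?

Row reduce to echelon form.
R2 ← R2 + (2/3)·R1: [0, -4, 2, -4/3, 10/3]
R3 ← R3 + (1/3)·R1: [0, 10, -5, 10/3, -25/3]
R4 ← R4 + (5/3)·R1: [0, 2, -1, 2/3, -5/3]
R3 ← R3 + (5/2)·R2: [0, 0, 0, 0, 0]
R4 ← R4 + (1/2)·R2: [0, 0, 0, 0, 0]
Echelon form has 2 nonzero rows, so rank(A) = 2.
The row space has dimension equal to the rank: 2.

2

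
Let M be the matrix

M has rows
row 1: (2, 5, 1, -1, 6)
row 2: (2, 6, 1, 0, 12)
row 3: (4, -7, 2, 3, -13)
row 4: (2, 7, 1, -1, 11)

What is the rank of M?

3

Row reduce to echelon form.
R2 ← R2 − R1: [0, 1, 0, 1, 6]
R3 ← R3 − (2)·R1: [0, -17, 0, 5, -25]
R4 ← R4 − R1: [0, 2, 0, 0, 5]
R3 ← R3 + (17)·R2: [0, 0, 0, 22, 77]
R4 ← R4 − (2)·R2: [0, 0, 0, -2, -7]
R4 ← R4 + (1/11)·R3: [0, 0, 0, 0, 0]
Echelon form has 3 nonzero rows, so rank(M) = 3.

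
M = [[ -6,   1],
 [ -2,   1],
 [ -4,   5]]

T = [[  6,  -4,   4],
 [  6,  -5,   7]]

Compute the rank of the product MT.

2

First compute MT:
[[-30,  19, -17],
 [ -6,   3,  -1],
 [  6,  -9,  19]]
Now row reduce the product.
R2 ← R2 − (1/5)·R1: [0, -4/5, 12/5]
R3 ← R3 + (1/5)·R1: [0, -26/5, 78/5]
R3 ← R3 − (13/2)·R2: [0, 0, 0]
2 nonzero rows, so rank(MT) = 2.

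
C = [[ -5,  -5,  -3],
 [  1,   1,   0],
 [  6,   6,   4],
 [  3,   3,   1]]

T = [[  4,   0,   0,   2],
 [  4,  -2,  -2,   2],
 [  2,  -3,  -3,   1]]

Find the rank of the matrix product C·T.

2

First compute CT:
[[-46,  19,  19, -23],
 [  8,  -2,  -2,   4],
 [ 56, -24, -24,  28],
 [ 26,  -9,  -9,  13]]
Now row reduce the product.
R2 ← R2 + (4/23)·R1: [0, 30/23, 30/23, 0]
R3 ← R3 + (28/23)·R1: [0, -20/23, -20/23, 0]
R4 ← R4 + (13/23)·R1: [0, 40/23, 40/23, 0]
R3 ← R3 + (2/3)·R2: [0, 0, 0, 0]
R4 ← R4 − (4/3)·R2: [0, 0, 0, 0]
2 nonzero rows, so rank(CT) = 2.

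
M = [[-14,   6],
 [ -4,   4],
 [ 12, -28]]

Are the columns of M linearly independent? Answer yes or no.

yes

Row reduce M to echelon form.
R2 ← R2 − (2/7)·R1: [0, 16/7]
R3 ← R3 + (6/7)·R1: [0, -160/7]
R3 ← R3 + (10)·R2: [0, 0]
2 pivots among 2 columns.
Every column is a pivot column, so the columns are linearly independent.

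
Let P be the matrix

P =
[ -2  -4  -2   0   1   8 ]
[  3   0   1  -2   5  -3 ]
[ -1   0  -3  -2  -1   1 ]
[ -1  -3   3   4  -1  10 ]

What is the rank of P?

4

Row reduce to echelon form.
R2 ← R2 + (3/2)·R1: [0, -6, -2, -2, 13/2, 9]
R3 ← R3 − (1/2)·R1: [0, 2, -2, -2, -3/2, -3]
R4 ← R4 − (1/2)·R1: [0, -1, 4, 4, -3/2, 6]
R3 ← R3 + (1/3)·R2: [0, 0, -8/3, -8/3, 2/3, 0]
R4 ← R4 − (1/6)·R2: [0, 0, 13/3, 13/3, -31/12, 9/2]
R4 ← R4 + (13/8)·R3: [0, 0, 0, 0, -3/2, 9/2]
Echelon form has 4 nonzero rows, so rank(P) = 4.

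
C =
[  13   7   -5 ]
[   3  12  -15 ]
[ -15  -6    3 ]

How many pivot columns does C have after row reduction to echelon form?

2

Row reduce to echelon form.
R2 ← R2 − (3/13)·R1: [0, 135/13, -180/13]
R3 ← R3 + (15/13)·R1: [0, 27/13, -36/13]
R3 ← R3 − (1/5)·R2: [0, 0, 0]
Echelon form has 2 nonzero rows, so rank(C) = 2.
Each nonzero row contributes one pivot column: 2 pivot columns.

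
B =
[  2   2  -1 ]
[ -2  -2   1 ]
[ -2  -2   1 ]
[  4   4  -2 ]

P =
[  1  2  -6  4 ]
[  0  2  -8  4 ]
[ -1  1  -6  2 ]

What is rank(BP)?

First compute BP:
[[  3,   7, -22,  14],
 [ -3,  -7,  22, -14],
 [ -3,  -7,  22, -14],
 [  6,  14, -44,  28]]
Now row reduce the product.
R2 ← R2 + R1: [0, 0, 0, 0]
R3 ← R3 + R1: [0, 0, 0, 0]
R4 ← R4 − (2)·R1: [0, 0, 0, 0]
1 nonzero row, so rank(BP) = 1.

1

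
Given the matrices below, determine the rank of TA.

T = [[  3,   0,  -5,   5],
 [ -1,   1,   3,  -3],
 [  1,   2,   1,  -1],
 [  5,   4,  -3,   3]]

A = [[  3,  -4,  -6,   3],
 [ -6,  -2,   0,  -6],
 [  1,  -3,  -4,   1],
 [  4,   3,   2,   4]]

2

First compute TA:
[[ 24,  18,  12,  24],
 [-18, -16, -12, -18],
 [-12, -14, -12, -12],
 [  0, -10, -12,   0]]
Now row reduce the product.
R2 ← R2 + (3/4)·R1: [0, -5/2, -3, 0]
R3 ← R3 + (1/2)·R1: [0, -5, -6, 0]
R3 ← R3 − (2)·R2: [0, 0, 0, 0]
R4 ← R4 − (4)·R2: [0, 0, 0, 0]
2 nonzero rows, so rank(TA) = 2.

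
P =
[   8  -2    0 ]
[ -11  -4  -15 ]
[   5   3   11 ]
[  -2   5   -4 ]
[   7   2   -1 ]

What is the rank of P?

3

Row reduce to echelon form.
R2 ← R2 + (11/8)·R1: [0, -27/4, -15]
R3 ← R3 − (5/8)·R1: [0, 17/4, 11]
R4 ← R4 + (1/4)·R1: [0, 9/2, -4]
R5 ← R5 − (7/8)·R1: [0, 15/4, -1]
R3 ← R3 + (17/27)·R2: [0, 0, 14/9]
R4 ← R4 + (2/3)·R2: [0, 0, -14]
R5 ← R5 + (5/9)·R2: [0, 0, -28/3]
R4 ← R4 + (9)·R3: [0, 0, 0]
R5 ← R5 + (6)·R3: [0, 0, 0]
Echelon form has 3 nonzero rows, so rank(P) = 3.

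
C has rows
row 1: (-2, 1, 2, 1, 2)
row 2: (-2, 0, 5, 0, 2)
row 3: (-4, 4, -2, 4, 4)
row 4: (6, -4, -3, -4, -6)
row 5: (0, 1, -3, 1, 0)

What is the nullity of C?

Row reduce to echelon form.
R2 ← R2 − R1: [0, -1, 3, -1, 0]
R3 ← R3 − (2)·R1: [0, 2, -6, 2, 0]
R4 ← R4 + (3)·R1: [0, -1, 3, -1, 0]
R3 ← R3 + (2)·R2: [0, 0, 0, 0, 0]
R4 ← R4 − R2: [0, 0, 0, 0, 0]
R5 ← R5 + R2: [0, 0, 0, 0, 0]
2 nonzero rows, so rank(C) = 2.
C has 5 columns; by rank–nullity, nullity = 5 − 2 = 3.

3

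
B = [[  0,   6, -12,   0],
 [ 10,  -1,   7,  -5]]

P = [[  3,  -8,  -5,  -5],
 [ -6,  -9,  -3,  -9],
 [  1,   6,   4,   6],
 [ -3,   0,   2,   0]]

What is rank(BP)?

2

First compute BP:
[[-48, -126, -66, -126],
 [ 58, -29, -29,   1]]
Now row reduce the product.
R2 ← R2 + (29/24)·R1: [0, -725/4, -435/4, -605/4]
2 nonzero rows, so rank(BP) = 2.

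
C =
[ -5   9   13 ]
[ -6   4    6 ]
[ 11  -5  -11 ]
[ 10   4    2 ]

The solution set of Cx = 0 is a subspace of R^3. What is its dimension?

Row reduce to echelon form.
R2 ← R2 − (6/5)·R1: [0, -34/5, -48/5]
R3 ← R3 + (11/5)·R1: [0, 74/5, 88/5]
R4 ← R4 + (2)·R1: [0, 22, 28]
R3 ← R3 + (37/17)·R2: [0, 0, -56/17]
R4 ← R4 + (55/17)·R2: [0, 0, -52/17]
R4 ← R4 − (13/14)·R3: [0, 0, 0]
3 nonzero rows, so rank(C) = 3.
C has 3 columns; by rank–nullity, nullity = 3 − 3 = 0.

0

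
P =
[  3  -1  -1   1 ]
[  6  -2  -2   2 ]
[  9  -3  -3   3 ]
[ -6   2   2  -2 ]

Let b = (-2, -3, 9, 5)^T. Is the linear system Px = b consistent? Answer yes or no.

no

Row reduce the augmented matrix [P | b].
R2 ← R2 − (2)·R1: [0, 0, 0, 0, 1]
R3 ← R3 − (3)·R1: [0, 0, 0, 0, 15]
R4 ← R4 + (2)·R1: [0, 0, 0, 0, 1]
R3 ← R3 − (15)·R2: [0, 0, 0, 0, 0]
R4 ← R4 − R2: [0, 0, 0, 0, 0]
The echelon form has 2 nonzero rows; the last pivot sits in the augmented column, so rank(P) = 1 but rank([P|b]) = 2.
Since the ranks differ, the system is inconsistent.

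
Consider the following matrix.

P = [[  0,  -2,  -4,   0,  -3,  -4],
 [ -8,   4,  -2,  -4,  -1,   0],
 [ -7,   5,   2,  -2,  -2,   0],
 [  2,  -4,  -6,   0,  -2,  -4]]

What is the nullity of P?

3

Row reduce to echelon form.
Swap R1 ↔ R2
R3 ← R3 − (7/8)·R1: [0, 3/2, 15/4, 3/2, -9/8, 0]
R4 ← R4 + (1/4)·R1: [0, -3, -13/2, -1, -9/4, -4]
R3 ← R3 + (3/4)·R2: [0, 0, 3/4, 3/2, -27/8, -3]
R4 ← R4 − (3/2)·R2: [0, 0, -1/2, -1, 9/4, 2]
R4 ← R4 + (2/3)·R3: [0, 0, 0, 0, 0, 0]
3 nonzero rows, so rank(P) = 3.
P has 6 columns; by rank–nullity, nullity = 6 − 3 = 3.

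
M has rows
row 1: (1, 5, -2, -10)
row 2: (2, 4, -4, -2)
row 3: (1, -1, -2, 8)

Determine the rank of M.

Row reduce to echelon form.
R2 ← R2 − (2)·R1: [0, -6, 0, 18]
R3 ← R3 − R1: [0, -6, 0, 18]
R3 ← R3 − R2: [0, 0, 0, 0]
Echelon form has 2 nonzero rows, so rank(M) = 2.

2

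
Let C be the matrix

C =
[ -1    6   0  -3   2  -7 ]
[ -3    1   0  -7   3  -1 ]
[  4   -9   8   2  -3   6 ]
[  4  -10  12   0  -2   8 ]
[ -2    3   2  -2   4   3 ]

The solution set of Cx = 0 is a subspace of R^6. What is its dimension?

1

Row reduce to echelon form.
R2 ← R2 − (3)·R1: [0, -17, 0, 2, -3, 20]
R3 ← R3 + (4)·R1: [0, 15, 8, -10, 5, -22]
R4 ← R4 + (4)·R1: [0, 14, 12, -12, 6, -20]
R5 ← R5 − (2)·R1: [0, -9, 2, 4, 0, 17]
R3 ← R3 + (15/17)·R2: [0, 0, 8, -140/17, 40/17, -74/17]
R4 ← R4 + (14/17)·R2: [0, 0, 12, -176/17, 60/17, -60/17]
R5 ← R5 − (9/17)·R2: [0, 0, 2, 50/17, 27/17, 109/17]
R4 ← R4 − (3/2)·R3: [0, 0, 0, 2, 0, 3]
R5 ← R5 − (1/4)·R3: [0, 0, 0, 5, 1, 15/2]
R5 ← R5 − (5/2)·R4: [0, 0, 0, 0, 1, 0]
5 nonzero rows, so rank(C) = 5.
C has 6 columns; by rank–nullity, nullity = 6 − 5 = 1.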